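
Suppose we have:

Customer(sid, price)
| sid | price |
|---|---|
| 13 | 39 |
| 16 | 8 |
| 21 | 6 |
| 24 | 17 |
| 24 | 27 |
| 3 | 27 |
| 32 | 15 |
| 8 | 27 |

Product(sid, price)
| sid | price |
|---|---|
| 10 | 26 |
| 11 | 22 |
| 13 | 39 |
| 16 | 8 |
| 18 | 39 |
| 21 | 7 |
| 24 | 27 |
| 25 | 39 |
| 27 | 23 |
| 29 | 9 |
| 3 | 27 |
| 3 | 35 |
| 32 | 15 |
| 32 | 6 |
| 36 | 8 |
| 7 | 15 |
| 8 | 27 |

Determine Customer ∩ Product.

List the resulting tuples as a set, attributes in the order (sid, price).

{(13, 39), (16, 8), (24, 27), (3, 27), (32, 15), (8, 27)}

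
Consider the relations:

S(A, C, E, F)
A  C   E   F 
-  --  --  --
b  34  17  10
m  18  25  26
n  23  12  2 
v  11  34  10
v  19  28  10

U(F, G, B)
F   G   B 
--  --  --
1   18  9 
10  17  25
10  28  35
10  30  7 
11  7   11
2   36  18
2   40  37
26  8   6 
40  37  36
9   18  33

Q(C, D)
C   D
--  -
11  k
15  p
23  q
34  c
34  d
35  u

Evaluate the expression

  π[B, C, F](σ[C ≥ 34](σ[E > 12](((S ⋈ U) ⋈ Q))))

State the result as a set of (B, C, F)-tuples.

{(25, 34, 10), (35, 34, 10), (7, 34, 10)}

S ⋈ U (natural join on F): {(b, 34, 17, 10, 17, 25), (b, 34, 17, 10, 28, 35), (b, 34, 17, 10, 30, 7), (m, 18, 25, 26, 8, 6), (n, 23, 12, 2, 36, 18), (n, 23, 12, 2, 40, 37), (v, 11, 34, 10, 17, 25), (v, 11, 34, 10, 28, 35), (v, 11, 34, 10, 30, 7), (v, 19, 28, 10, 17, 25), (v, 19, 28, 10, 28, 35), (v, 19, 28, 10, 30, 7)}
(S ⋈ U) ⋈ Q (natural join on C): {(b, 34, 17, 10, 17, 25, c), (b, 34, 17, 10, 17, 25, d), (b, 34, 17, 10, 28, 35, c), (b, 34, 17, 10, 28, 35, d), (b, 34, 17, 10, 30, 7, c), (b, 34, 17, 10, 30, 7, d), (n, 23, 12, 2, 36, 18, q), (n, 23, 12, 2, 40, 37, q), (v, 11, 34, 10, 17, 25, k), (v, 11, 34, 10, 28, 35, k), (v, 11, 34, 10, 30, 7, k)}
Apply σ_{E > 12}; surviving tuples: {(b, 34, 17, 10, 17, 25, c), (b, 34, 17, 10, 17, 25, d), (b, 34, 17, 10, 28, 35, c), (b, 34, 17, 10, 28, 35, d), (b, 34, 17, 10, 30, 7, c), (b, 34, 17, 10, 30, 7, d), (v, 11, 34, 10, 17, 25, k), (v, 11, 34, 10, 28, 35, k), (v, 11, 34, 10, 30, 7, k)}
Apply σ_{C ≥ 34}; surviving tuples: {(b, 34, 17, 10, 17, 25, c), (b, 34, 17, 10, 17, 25, d), (b, 34, 17, 10, 28, 35, c), (b, 34, 17, 10, 28, 35, d), (b, 34, 17, 10, 30, 7, c), (b, 34, 17, 10, 30, 7, d)}
Projecting to B, C, F (3 duplicate(s) eliminated): {(25, 34, 10), (35, 34, 10), (7, 34, 10)}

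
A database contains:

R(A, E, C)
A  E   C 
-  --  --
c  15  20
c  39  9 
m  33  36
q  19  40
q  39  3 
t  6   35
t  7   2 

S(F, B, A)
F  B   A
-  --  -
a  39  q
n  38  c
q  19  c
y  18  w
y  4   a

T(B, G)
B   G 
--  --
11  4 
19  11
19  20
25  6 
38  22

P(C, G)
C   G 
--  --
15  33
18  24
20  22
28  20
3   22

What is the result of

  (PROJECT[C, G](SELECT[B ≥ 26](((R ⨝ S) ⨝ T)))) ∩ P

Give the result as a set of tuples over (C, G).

{(20, 22)}

Natural join on A: {(c, 15, 20, n, 38), (c, 15, 20, q, 19), (c, 39, 9, n, 38), (c, 39, 9, q, 19), (q, 19, 40, a, 39), (q, 39, 3, a, 39)}
Natural join on B: {(c, 15, 20, n, 38, 22), (c, 15, 20, q, 19, 11), (c, 15, 20, q, 19, 20), (c, 39, 9, n, 38, 22), (c, 39, 9, q, 19, 11), (c, 39, 9, q, 19, 20)}
Apply σ_{B ≥ 26}; surviving tuples: {(c, 15, 20, n, 38, 22), (c, 39, 9, n, 38, 22)}
Projecting to C, G: {(20, 22), (9, 22)}
Intersection: {(20, 22), (9, 22)} with {(15, 33), (18, 24), (20, 22), (28, 20), (3, 22)} → {(20, 22)}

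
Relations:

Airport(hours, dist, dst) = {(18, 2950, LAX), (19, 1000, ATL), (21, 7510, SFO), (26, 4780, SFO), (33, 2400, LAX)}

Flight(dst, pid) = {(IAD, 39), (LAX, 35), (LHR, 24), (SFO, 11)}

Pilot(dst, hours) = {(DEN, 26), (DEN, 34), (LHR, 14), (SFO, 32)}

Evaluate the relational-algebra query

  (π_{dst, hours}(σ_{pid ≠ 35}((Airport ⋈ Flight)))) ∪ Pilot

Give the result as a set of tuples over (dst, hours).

{(DEN, 26), (DEN, 34), (LHR, 14), (SFO, 21), (SFO, 26), (SFO, 32)}

Natural join on dst: {(18, 2950, LAX, 35), (21, 7510, SFO, 11), (26, 4780, SFO, 11), (33, 2400, LAX, 35)}
Apply σ_{pid ≠ 35}; surviving tuples: {(21, 7510, SFO, 11), (26, 4780, SFO, 11)}
π_{dst, hours} gives {(SFO, 21), (SFO, 26)}.
Union: {(SFO, 21), (SFO, 26)} with {(DEN, 26), (DEN, 34), (LHR, 14), (SFO, 32)} → {(DEN, 26), (DEN, 34), (LHR, 14), (SFO, 21), (SFO, 26), (SFO, 32)}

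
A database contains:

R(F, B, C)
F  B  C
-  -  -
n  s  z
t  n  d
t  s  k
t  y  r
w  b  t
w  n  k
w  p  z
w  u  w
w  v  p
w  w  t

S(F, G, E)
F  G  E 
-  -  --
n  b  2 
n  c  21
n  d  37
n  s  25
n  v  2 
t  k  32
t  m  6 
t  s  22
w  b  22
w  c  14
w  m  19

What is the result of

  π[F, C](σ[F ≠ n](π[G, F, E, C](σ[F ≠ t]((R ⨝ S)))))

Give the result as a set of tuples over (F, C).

Natural join on F: {(n, s, z, b, 2), (n, s, z, c, 21), (n, s, z, d, 37), (n, s, z, s, 25), (n, s, z, v, 2), (t, n, d, k, 32), (t, n, d, m, 6), (t, n, d, s, 22), (t, s, k, k, 32), (t, s, k, m, 6), (t, s, k, s, 22), (t, y, r, k, 32), (t, y, r, m, 6), (t, y, r, s, 22), (w, b, t, b, 22), (w, b, t, c, 14), (w, b, t, m, 19), (w, n, k, b, 22), (w, n, k, c, 14), (w, n, k, m, 19), (w, p, z, b, 22), (w, p, z, c, 14), (w, p, z, m, 19), (w, u, w, b, 22), (w, u, w, c, 14), (w, u, w, m, 19), (w, v, p, b, 22), (w, v, p, c, 14), (w, v, p, m, 19), (w, w, t, b, 22), (w, w, t, c, 14), (w, w, t, m, 19)}
Filtering on F ≠ t leaves {(n, s, z, b, 2), (n, s, z, c, 21), (n, s, z, d, 37), (n, s, z, s, 25), (n, s, z, v, 2), (w, b, t, b, 22), (w, b, t, c, 14), (w, b, t, m, 19), (w, n, k, b, 22), (w, n, k, c, 14), (w, n, k, m, 19), (w, p, z, b, 22), (w, p, z, c, 14), (w, p, z, m, 19), (w, u, w, b, 22), (w, u, w, c, 14), (w, u, w, m, 19), (w, v, p, b, 22), (w, v, p, c, 14), (w, v, p, m, 19), (w, w, t, b, 22), (w, w, t, c, 14), (w, w, t, m, 19)}.
Keep only column(s) G, F, E, C (3 duplicate(s) eliminated): {(b, n, 2, z), (b, w, 22, k), (b, w, 22, p), (b, w, 22, t), (b, w, 22, w), (b, w, 22, z), (c, n, 21, z), (c, w, 14, k), (c, w, 14, p), (c, w, 14, t), (c, w, 14, w), (c, w, 14, z), (d, n, 37, z), (m, w, 19, k), (m, w, 19, p), (m, w, 19, t), (m, w, 19, w), (m, w, 19, z), (s, n, 25, z), (v, n, 2, z)}
Filtering on F ≠ n leaves {(b, w, 22, k), (b, w, 22, p), (b, w, 22, t), (b, w, 22, w), (b, w, 22, z), (c, w, 14, k), (c, w, 14, p), (c, w, 14, t), (c, w, 14, w), (c, w, 14, z), (m, w, 19, k), (m, w, 19, p), (m, w, 19, t), (m, w, 19, w), (m, w, 19, z)}.
Keep only column(s) F, C (10 duplicate(s) eliminated): {(w, k), (w, p), (w, t), (w, w), (w, z)}

{(w, k), (w, p), (w, t), (w, w), (w, z)}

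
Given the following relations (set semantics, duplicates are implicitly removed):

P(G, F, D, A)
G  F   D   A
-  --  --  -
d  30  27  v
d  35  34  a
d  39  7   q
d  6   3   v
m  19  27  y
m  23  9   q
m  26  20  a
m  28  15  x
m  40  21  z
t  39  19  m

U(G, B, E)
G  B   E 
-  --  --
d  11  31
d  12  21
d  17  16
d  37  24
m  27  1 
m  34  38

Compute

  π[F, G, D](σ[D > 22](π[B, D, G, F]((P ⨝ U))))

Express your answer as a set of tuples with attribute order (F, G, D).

{(19, m, 27), (30, d, 27), (35, d, 34)}

Joining P and U on G yields {(d, 30, 27, v, 11, 31), (d, 30, 27, v, 12, 21), (d, 30, 27, v, 17, 16), (d, 30, 27, v, 37, 24), (d, 35, 34, a, 11, 31), (d, 35, 34, a, 12, 21), (d, 35, 34, a, 17, 16), (d, 35, 34, a, 37, 24), (d, 39, 7, q, 11, 31), (d, 39, 7, q, 12, 21), (d, 39, 7, q, 17, 16), (d, 39, 7, q, 37, 24), (d, 6, 3, v, 11, 31), (d, 6, 3, v, 12, 21), (d, 6, 3, v, 17, 16), (d, 6, 3, v, 37, 24), (m, 19, 27, y, 27, 1), (m, 19, 27, y, 34, 38), (m, 23, 9, q, 27, 1), (m, 23, 9, q, 34, 38), (m, 26, 20, a, 27, 1), (m, 26, 20, a, 34, 38), (m, 28, 15, x, 27, 1), (m, 28, 15, x, 34, 38), (m, 40, 21, z, 27, 1), (m, 40, 21, z, 34, 38)}.
Projecting to B, D, G, F: {(11, 27, d, 30), (11, 3, d, 6), (11, 34, d, 35), (11, 7, d, 39), (12, 27, d, 30), (12, 3, d, 6), (12, 34, d, 35), (12, 7, d, 39), (17, 27, d, 30), (17, 3, d, 6), (17, 34, d, 35), (17, 7, d, 39), (27, 15, m, 28), (27, 20, m, 26), (27, 21, m, 40), (27, 27, m, 19), (27, 9, m, 23), (34, 15, m, 28), (34, 20, m, 26), (34, 21, m, 40), (34, 27, m, 19), (34, 9, m, 23), (37, 27, d, 30), (37, 3, d, 6), (37, 34, d, 35), (37, 7, d, 39)}
Selection D > 22: {(11, 27, d, 30), (11, 34, d, 35), (12, 27, d, 30), (12, 34, d, 35), (17, 27, d, 30), (17, 34, d, 35), (27, 27, m, 19), (34, 27, m, 19), (37, 27, d, 30), (37, 34, d, 35)}
Projecting to F, G, D (7 duplicate(s) eliminated): {(19, m, 27), (30, d, 27), (35, d, 34)}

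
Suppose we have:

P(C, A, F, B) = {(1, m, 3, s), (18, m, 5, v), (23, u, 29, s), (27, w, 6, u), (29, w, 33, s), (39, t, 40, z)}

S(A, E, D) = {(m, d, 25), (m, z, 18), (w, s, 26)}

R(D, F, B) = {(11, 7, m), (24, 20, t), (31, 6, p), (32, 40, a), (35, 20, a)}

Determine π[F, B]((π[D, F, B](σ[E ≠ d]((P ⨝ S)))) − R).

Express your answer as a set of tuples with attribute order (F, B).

{(3, s), (33, s), (5, v), (6, u)}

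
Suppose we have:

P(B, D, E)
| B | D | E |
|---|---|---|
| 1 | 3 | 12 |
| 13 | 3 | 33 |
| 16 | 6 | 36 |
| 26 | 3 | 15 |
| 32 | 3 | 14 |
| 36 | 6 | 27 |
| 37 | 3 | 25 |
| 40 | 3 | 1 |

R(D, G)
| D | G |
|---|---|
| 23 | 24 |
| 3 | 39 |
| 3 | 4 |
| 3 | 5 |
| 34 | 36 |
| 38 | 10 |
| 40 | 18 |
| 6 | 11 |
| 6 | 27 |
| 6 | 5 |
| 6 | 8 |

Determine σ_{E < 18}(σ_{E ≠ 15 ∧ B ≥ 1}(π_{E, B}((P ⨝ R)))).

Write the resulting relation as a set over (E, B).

{(1, 40), (12, 1), (14, 32)}

P ⋈ R (natural join on D): {(1, 3, 12, 39), (1, 3, 12, 4), (1, 3, 12, 5), (13, 3, 33, 39), (13, 3, 33, 4), (13, 3, 33, 5), (16, 6, 36, 11), (16, 6, 36, 27), (16, 6, 36, 5), (16, 6, 36, 8), (26, 3, 15, 39), (26, 3, 15, 4), (26, 3, 15, 5), (32, 3, 14, 39), (32, 3, 14, 4), (32, 3, 14, 5), (36, 6, 27, 11), (36, 6, 27, 27), (36, 6, 27, 5), (36, 6, 27, 8), (37, 3, 25, 39), (37, 3, 25, 4), (37, 3, 25, 5), (40, 3, 1, 39), (40, 3, 1, 4), (40, 3, 1, 5)}
Keep only column(s) E, B (18 duplicate(s) eliminated): {(1, 40), (12, 1), (14, 32), (15, 26), (25, 37), (27, 36), (33, 13), (36, 16)}
Apply σ_{E ≠ 15 ∧ B ≥ 1}; surviving tuples: {(1, 40), (12, 1), (14, 32), (25, 37), (27, 36), (33, 13), (36, 16)}
Apply σ_{E < 18}; surviving tuples: {(1, 40), (12, 1), (14, 32)}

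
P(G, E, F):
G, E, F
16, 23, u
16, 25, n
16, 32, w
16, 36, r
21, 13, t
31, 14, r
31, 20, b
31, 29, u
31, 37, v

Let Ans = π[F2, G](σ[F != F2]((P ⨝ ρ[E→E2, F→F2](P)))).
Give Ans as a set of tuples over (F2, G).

{(b, 31), (n, 16), (r, 16), (r, 31), (u, 16), (u, 31), (v, 31), (w, 16)}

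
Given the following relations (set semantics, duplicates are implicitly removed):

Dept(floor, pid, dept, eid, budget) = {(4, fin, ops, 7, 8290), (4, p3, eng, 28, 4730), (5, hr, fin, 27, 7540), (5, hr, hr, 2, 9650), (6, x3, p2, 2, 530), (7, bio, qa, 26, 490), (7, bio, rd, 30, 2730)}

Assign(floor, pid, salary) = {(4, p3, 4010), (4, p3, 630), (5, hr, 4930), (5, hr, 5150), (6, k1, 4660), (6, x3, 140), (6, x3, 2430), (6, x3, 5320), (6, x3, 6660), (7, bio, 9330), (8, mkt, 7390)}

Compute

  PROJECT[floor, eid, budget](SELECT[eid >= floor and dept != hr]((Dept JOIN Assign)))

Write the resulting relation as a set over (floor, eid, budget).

Joining Dept and Assign on floor, pid yields {(4, p3, eng, 28, 4730, 4010), (4, p3, eng, 28, 4730, 630), (5, hr, fin, 27, 7540, 4930), (5, hr, fin, 27, 7540, 5150), (5, hr, hr, 2, 9650, 4930), (5, hr, hr, 2, 9650, 5150), (6, x3, p2, 2, 530, 140), (6, x3, p2, 2, 530, 2430), (6, x3, p2, 2, 530, 5320), (6, x3, p2, 2, 530, 6660), (7, bio, qa, 26, 490, 9330), (7, bio, rd, 30, 2730, 9330)}.
Filtering on eid >= floor and dept != hr leaves {(4, p3, eng, 28, 4730, 4010), (4, p3, eng, 28, 4730, 630), (5, hr, fin, 27, 7540, 4930), (5, hr, fin, 27, 7540, 5150), (7, bio, qa, 26, 490, 9330), (7, bio, rd, 30, 2730, 9330)}.
π_{floor, eid, budget} gives {(4, 28, 4730), (5, 27, 7540), (7, 26, 490), (7, 30, 2730)} (2 duplicate(s) eliminated).

{(4, 28, 4730), (5, 27, 7540), (7, 26, 490), (7, 30, 2730)}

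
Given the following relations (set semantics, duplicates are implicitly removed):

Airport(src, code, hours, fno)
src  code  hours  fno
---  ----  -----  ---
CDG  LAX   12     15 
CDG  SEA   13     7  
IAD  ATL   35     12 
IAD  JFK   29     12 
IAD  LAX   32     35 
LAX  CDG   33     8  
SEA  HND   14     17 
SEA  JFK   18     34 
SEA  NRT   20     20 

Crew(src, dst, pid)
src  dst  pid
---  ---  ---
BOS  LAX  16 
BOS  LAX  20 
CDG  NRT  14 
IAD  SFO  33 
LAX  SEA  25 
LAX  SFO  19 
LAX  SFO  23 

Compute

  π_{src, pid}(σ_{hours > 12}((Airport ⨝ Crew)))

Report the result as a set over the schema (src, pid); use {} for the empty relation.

{(CDG, 14), (IAD, 33), (LAX, 19), (LAX, 23), (LAX, 25)}

Joining Airport and Crew on src yields {(CDG, LAX, 12, 15, NRT, 14), (CDG, SEA, 13, 7, NRT, 14), (IAD, ATL, 35, 12, SFO, 33), (IAD, JFK, 29, 12, SFO, 33), (IAD, LAX, 32, 35, SFO, 33), (LAX, CDG, 33, 8, SEA, 25), (LAX, CDG, 33, 8, SFO, 19), (LAX, CDG, 33, 8, SFO, 23)}.
Selection hours > 12: {(CDG, SEA, 13, 7, NRT, 14), (IAD, ATL, 35, 12, SFO, 33), (IAD, JFK, 29, 12, SFO, 33), (IAD, LAX, 32, 35, SFO, 33), (LAX, CDG, 33, 8, SEA, 25), (LAX, CDG, 33, 8, SFO, 19), (LAX, CDG, 33, 8, SFO, 23)}
π[src, pid]: project onto (src, pid) (2 duplicate(s) eliminated) → {(CDG, 14), (IAD, 33), (LAX, 19), (LAX, 23), (LAX, 25)}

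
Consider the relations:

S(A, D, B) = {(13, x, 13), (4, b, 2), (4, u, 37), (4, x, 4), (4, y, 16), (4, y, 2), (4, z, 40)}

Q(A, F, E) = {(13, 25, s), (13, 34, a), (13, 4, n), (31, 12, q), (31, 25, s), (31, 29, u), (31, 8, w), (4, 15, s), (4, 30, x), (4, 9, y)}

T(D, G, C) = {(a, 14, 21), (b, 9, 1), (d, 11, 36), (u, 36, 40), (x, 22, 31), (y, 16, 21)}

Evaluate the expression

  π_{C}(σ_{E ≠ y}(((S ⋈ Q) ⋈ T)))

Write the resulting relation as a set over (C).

{1, 21, 31, 40}

Natural join on A: {(13, x, 13, 25, s), (13, x, 13, 34, a), (13, x, 13, 4, n), (4, b, 2, 15, s), (4, b, 2, 30, x), (4, b, 2, 9, y), (4, u, 37, 15, s), (4, u, 37, 30, x), (4, u, 37, 9, y), (4, x, 4, 15, s), (4, x, 4, 30, x), (4, x, 4, 9, y), (4, y, 16, 15, s), (4, y, 16, 30, x), (4, y, 16, 9, y), (4, y, 2, 15, s), (4, y, 2, 30, x), (4, y, 2, 9, y), (4, z, 40, 15, s), (4, z, 40, 30, x), (4, z, 40, 9, y)}
Natural join on D: {(13, x, 13, 25, s, 22, 31), (13, x, 13, 34, a, 22, 31), (13, x, 13, 4, n, 22, 31), (4, b, 2, 15, s, 9, 1), (4, b, 2, 30, x, 9, 1), (4, b, 2, 9, y, 9, 1), (4, u, 37, 15, s, 36, 40), (4, u, 37, 30, x, 36, 40), (4, u, 37, 9, y, 36, 40), (4, x, 4, 15, s, 22, 31), (4, x, 4, 30, x, 22, 31), (4, x, 4, 9, y, 22, 31), (4, y, 16, 15, s, 16, 21), (4, y, 16, 30, x, 16, 21), (4, y, 16, 9, y, 16, 21), (4, y, 2, 15, s, 16, 21), (4, y, 2, 30, x, 16, 21), (4, y, 2, 9, y, 16, 21)}
σ[E ≠ y]: keep tuples satisfying E ≠ y → {(13, x, 13, 25, s, 22, 31), (13, x, 13, 34, a, 22, 31), (13, x, 13, 4, n, 22, 31), (4, b, 2, 15, s, 9, 1), (4, b, 2, 30, x, 9, 1), (4, u, 37, 15, s, 36, 40), (4, u, 37, 30, x, 36, 40), (4, x, 4, 15, s, 22, 31), (4, x, 4, 30, x, 22, 31), (4, y, 16, 15, s, 16, 21), (4, y, 16, 30, x, 16, 21), (4, y, 2, 15, s, 16, 21), (4, y, 2, 30, x, 16, 21)}
π[C]: project onto (C) (9 duplicate(s) eliminated) → {1, 21, 31, 40}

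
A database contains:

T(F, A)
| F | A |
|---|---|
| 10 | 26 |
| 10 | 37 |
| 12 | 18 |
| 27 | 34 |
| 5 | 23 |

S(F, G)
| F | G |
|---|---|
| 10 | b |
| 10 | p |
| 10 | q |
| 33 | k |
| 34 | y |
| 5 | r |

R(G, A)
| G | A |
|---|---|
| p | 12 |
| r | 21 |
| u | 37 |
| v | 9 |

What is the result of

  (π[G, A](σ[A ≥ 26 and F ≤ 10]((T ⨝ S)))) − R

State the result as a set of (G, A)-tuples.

{(b, 26), (b, 37), (p, 26), (p, 37), (q, 26), (q, 37)}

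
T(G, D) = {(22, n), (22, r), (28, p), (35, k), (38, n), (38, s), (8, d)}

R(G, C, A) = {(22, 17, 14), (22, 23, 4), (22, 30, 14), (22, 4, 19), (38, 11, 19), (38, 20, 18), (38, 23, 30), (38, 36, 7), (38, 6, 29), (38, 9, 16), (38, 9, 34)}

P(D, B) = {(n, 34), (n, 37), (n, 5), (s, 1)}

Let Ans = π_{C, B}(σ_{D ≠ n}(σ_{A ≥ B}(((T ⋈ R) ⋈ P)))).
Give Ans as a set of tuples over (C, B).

{(11, 1), (20, 1), (23, 1), (36, 1), (6, 1), (9, 1)}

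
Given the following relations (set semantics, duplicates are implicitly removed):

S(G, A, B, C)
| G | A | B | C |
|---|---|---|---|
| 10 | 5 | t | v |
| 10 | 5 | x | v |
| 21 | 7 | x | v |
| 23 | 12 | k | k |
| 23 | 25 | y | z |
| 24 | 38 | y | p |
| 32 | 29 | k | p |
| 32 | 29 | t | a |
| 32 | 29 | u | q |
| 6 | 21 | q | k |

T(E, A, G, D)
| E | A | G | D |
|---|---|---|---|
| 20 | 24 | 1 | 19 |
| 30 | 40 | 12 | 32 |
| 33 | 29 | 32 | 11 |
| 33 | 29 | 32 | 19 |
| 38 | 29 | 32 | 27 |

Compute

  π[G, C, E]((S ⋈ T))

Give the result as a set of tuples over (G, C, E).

{(32, a, 33), (32, a, 38), (32, p, 33), (32, p, 38), (32, q, 33), (32, q, 38)}

S ⋈ T (natural join on G, A): {(32, 29, k, p, 33, 11), (32, 29, k, p, 33, 19), (32, 29, k, p, 38, 27), (32, 29, t, a, 33, 11), (32, 29, t, a, 33, 19), (32, 29, t, a, 38, 27), (32, 29, u, q, 33, 11), (32, 29, u, q, 33, 19), (32, 29, u, q, 38, 27)}
Keep only column(s) G, C, E (3 duplicate(s) eliminated): {(32, a, 33), (32, a, 38), (32, p, 33), (32, p, 38), (32, q, 33), (32, q, 38)}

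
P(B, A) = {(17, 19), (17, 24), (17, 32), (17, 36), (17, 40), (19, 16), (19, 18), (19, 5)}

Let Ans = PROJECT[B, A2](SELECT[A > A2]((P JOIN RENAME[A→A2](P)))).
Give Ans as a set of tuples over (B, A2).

ρ[A→A2]: schema becomes (B, A2); tuples unchanged.
Joining P and RENAME[A→A2](P) on B yields {(17, 19, 19), (17, 19, 24), (17, 19, 32), (17, 19, 36), (17, 19, 40), (17, 24, 19), (17, 24, 24), (17, 24, 32), (17, 24, 36), (17, 24, 40), (17, 32, 19), (17, 32, 24), (17, 32, 32), (17, 32, 36), (17, 32, 40), (17, 36, 19), (17, 36, 24), (17, 36, 32), (17, 36, 36), (17, 36, 40), (17, 40, 19), (17, 40, 24), (17, 40, 32), (17, 40, 36), (17, 40, 40), (19, 16, 16), (19, 16, 18), (19, 16, 5), (19, 18, 16), (19, 18, 18), (19, 18, 5), (19, 5, 16), (19, 5, 18), (19, 5, 5)}.
Apply σ_{A > A2}; surviving tuples: {(17, 24, 19), (17, 32, 19), (17, 32, 24), (17, 36, 19), (17, 36, 24), (17, 36, 32), (17, 40, 19), (17, 40, 24), (17, 40, 32), (17, 40, 36), (19, 16, 5), (19, 18, 16), (19, 18, 5)}
π_{B, A2} gives {(17, 19), (17, 24), (17, 32), (17, 36), (19, 16), (19, 5)} (7 duplicate(s) eliminated).

{(17, 19), (17, 24), (17, 32), (17, 36), (19, 16), (19, 5)}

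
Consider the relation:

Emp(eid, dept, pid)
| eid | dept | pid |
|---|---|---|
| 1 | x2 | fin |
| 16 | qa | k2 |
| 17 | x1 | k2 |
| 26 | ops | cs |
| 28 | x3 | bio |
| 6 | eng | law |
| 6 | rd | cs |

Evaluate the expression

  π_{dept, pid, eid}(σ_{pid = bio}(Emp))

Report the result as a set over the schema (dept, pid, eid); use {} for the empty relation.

Apply σ_{pid = bio}; surviving tuples: {(28, x3, bio)}
π_{dept, pid, eid} gives {(x3, bio, 28)}.

{(x3, bio, 28)}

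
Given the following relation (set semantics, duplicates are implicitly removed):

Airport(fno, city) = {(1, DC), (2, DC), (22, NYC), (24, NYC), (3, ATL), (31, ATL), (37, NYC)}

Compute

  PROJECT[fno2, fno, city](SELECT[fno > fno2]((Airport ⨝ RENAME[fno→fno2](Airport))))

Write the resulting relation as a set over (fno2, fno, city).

ρ[fno→fno2]: schema becomes (fno2, city); tuples unchanged.
Joining Airport and RENAME[fno→fno2](Airport) on city yields {(1, DC, 1), (1, DC, 2), (2, DC, 1), (2, DC, 2), (22, NYC, 22), (22, NYC, 24), (22, NYC, 37), (24, NYC, 22), (24, NYC, 24), (24, NYC, 37), (3, ATL, 3), (3, ATL, 31), (31, ATL, 3), (31, ATL, 31), (37, NYC, 22), (37, NYC, 24), (37, NYC, 37)}.
Apply σ_{fno > fno2}; surviving tuples: {(2, DC, 1), (24, NYC, 22), (31, ATL, 3), (37, NYC, 22), (37, NYC, 24)}
π[fno2, fno, city]: project onto (fno2, fno, city) → {(1, 2, DC), (22, 24, NYC), (22, 37, NYC), (24, 37, NYC), (3, 31, ATL)}

{(1, 2, DC), (22, 24, NYC), (22, 37, NYC), (24, 37, NYC), (3, 31, ATL)}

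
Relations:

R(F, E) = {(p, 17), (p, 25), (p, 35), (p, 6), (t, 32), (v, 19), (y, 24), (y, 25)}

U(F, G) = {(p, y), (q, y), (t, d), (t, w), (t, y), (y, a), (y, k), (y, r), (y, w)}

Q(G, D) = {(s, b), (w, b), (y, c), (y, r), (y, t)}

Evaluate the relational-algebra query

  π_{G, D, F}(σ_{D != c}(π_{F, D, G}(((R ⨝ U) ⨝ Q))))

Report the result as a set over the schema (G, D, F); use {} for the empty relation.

Joining R and U on F yields {(p, 17, y), (p, 25, y), (p, 35, y), (p, 6, y), (t, 32, d), (t, 32, w), (t, 32, y), (y, 24, a), (y, 24, k), (y, 24, r), (y, 24, w), (y, 25, a), (y, 25, k), (y, 25, r), (y, 25, w)}.
Joining (R ⨝ U) and Q on G yields {(p, 17, y, c), (p, 17, y, r), (p, 17, y, t), (p, 25, y, c), (p, 25, y, r), (p, 25, y, t), (p, 35, y, c), (p, 35, y, r), (p, 35, y, t), (p, 6, y, c), (p, 6, y, r), (p, 6, y, t), (t, 32, w, b), (t, 32, y, c), (t, 32, y, r), (t, 32, y, t), (y, 24, w, b), (y, 25, w, b)}.
Keep only column(s) F, D, G (10 duplicate(s) eliminated): {(p, c, y), (p, r, y), (p, t, y), (t, b, w), (t, c, y), (t, r, y), (t, t, y), (y, b, w)}
Filtering on D != c leaves {(p, r, y), (p, t, y), (t, b, w), (t, r, y), (t, t, y), (y, b, w)}.
Keep only column(s) G, D, F: {(w, b, t), (w, b, y), (y, r, p), (y, r, t), (y, t, p), (y, t, t)}

{(w, b, t), (w, b, y), (y, r, p), (y, r, t), (y, t, p), (y, t, t)}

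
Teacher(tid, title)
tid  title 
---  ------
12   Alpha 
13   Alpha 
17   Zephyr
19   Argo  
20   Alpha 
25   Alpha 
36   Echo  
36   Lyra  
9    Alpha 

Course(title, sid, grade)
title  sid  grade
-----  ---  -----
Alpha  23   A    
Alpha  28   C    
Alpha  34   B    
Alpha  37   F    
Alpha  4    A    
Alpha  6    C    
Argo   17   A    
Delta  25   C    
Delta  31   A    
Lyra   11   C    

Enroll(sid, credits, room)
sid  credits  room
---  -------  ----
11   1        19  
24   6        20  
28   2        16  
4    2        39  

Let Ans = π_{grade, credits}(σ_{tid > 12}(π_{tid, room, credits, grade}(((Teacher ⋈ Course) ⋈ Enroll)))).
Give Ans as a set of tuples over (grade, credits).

{(A, 2), (C, 1), (C, 2)}

Natural join on title: {(12, Alpha, 23, A), (12, Alpha, 28, C), (12, Alpha, 34, B), (12, Alpha, 37, F), (12, Alpha, 4, A), (12, Alpha, 6, C), (13, Alpha, 23, A), (13, Alpha, 28, C), (13, Alpha, 34, B), (13, Alpha, 37, F), (13, Alpha, 4, A), (13, Alpha, 6, C), (19, Argo, 17, A), (20, Alpha, 23, A), (20, Alpha, 28, C), (20, Alpha, 34, B), (20, Alpha, 37, F), (20, Alpha, 4, A), (20, Alpha, 6, C), (25, Alpha, 23, A), (25, Alpha, 28, C), (25, Alpha, 34, B), (25, Alpha, 37, F), (25, Alpha, 4, A), (25, Alpha, 6, C), (36, Lyra, 11, C), (9, Alpha, 23, A), (9, Alpha, 28, C), (9, Alpha, 34, B), (9, Alpha, 37, F), (9, Alpha, 4, A), (9, Alpha, 6, C)}
Natural join on sid: {(12, Alpha, 28, C, 2, 16), (12, Alpha, 4, A, 2, 39), (13, Alpha, 28, C, 2, 16), (13, Alpha, 4, A, 2, 39), (20, Alpha, 28, C, 2, 16), (20, Alpha, 4, A, 2, 39), (25, Alpha, 28, C, 2, 16), (25, Alpha, 4, A, 2, 39), (36, Lyra, 11, C, 1, 19), (9, Alpha, 28, C, 2, 16), (9, Alpha, 4, A, 2, 39)}
π_{tid, room, credits, grade} gives {(12, 16, 2, C), (12, 39, 2, A), (13, 16, 2, C), (13, 39, 2, A), (20, 16, 2, C), (20, 39, 2, A), (25, 16, 2, C), (25, 39, 2, A), (36, 19, 1, C), (9, 16, 2, C), (9, 39, 2, A)}.
σ[tid > 12]: keep tuples satisfying tid > 12 → {(13, 16, 2, C), (13, 39, 2, A), (20, 16, 2, C), (20, 39, 2, A), (25, 16, 2, C), (25, 39, 2, A), (36, 19, 1, C)}
π_{grade, credits} gives {(A, 2), (C, 1), (C, 2)} (4 duplicate(s) eliminated).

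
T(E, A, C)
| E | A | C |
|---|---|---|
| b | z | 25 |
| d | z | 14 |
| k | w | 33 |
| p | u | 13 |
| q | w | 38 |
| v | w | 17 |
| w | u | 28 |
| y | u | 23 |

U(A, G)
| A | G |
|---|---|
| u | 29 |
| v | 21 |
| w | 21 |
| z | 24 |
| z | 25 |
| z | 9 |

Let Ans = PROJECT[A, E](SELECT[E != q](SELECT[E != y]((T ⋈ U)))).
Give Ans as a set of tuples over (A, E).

{(u, p), (u, w), (w, k), (w, v), (z, b), (z, d)}

Joining T and U on A yields {(b, z, 25, 24), (b, z, 25, 25), (b, z, 25, 9), (d, z, 14, 24), (d, z, 14, 25), (d, z, 14, 9), (k, w, 33, 21), (p, u, 13, 29), (q, w, 38, 21), (v, w, 17, 21), (w, u, 28, 29), (y, u, 23, 29)}.
Apply σ_{E != y}; surviving tuples: {(b, z, 25, 24), (b, z, 25, 25), (b, z, 25, 9), (d, z, 14, 24), (d, z, 14, 25), (d, z, 14, 9), (k, w, 33, 21), (p, u, 13, 29), (q, w, 38, 21), (v, w, 17, 21), (w, u, 28, 29)}
Apply σ_{E != q}; surviving tuples: {(b, z, 25, 24), (b, z, 25, 25), (b, z, 25, 9), (d, z, 14, 24), (d, z, 14, 25), (d, z, 14, 9), (k, w, 33, 21), (p, u, 13, 29), (v, w, 17, 21), (w, u, 28, 29)}
Projecting to A, E (4 duplicate(s) eliminated): {(u, p), (u, w), (w, k), (w, v), (z, b), (z, d)}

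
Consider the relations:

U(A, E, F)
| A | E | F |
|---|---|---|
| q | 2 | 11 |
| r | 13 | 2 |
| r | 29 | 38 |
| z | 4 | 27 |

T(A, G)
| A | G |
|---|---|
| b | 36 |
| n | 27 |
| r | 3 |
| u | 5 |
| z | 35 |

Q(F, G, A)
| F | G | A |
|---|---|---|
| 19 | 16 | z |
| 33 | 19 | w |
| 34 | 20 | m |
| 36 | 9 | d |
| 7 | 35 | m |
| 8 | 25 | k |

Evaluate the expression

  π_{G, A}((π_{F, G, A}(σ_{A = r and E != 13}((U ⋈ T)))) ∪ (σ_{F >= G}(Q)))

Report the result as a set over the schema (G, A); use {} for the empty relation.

U ⋈ T (natural join on A): {(r, 13, 2, 3), (r, 29, 38, 3), (z, 4, 27, 35)}
Apply σ_{A = r and E != 13}; surviving tuples: {(r, 29, 38, 3)}
Keep only column(s) F, G, A: {(38, 3, r)}
Apply σ_{F >= G}; surviving tuples: {(19, 16, z), (33, 19, w), (34, 20, m), (36, 9, d)}
Taking the union: {(19, 16, z), (33, 19, w), (34, 20, m), (36, 9, d), (38, 3, r)}
Keep only column(s) G, A: {(16, z), (19, w), (20, m), (3, r), (9, d)}

{(16, z), (19, w), (20, m), (3, r), (9, d)}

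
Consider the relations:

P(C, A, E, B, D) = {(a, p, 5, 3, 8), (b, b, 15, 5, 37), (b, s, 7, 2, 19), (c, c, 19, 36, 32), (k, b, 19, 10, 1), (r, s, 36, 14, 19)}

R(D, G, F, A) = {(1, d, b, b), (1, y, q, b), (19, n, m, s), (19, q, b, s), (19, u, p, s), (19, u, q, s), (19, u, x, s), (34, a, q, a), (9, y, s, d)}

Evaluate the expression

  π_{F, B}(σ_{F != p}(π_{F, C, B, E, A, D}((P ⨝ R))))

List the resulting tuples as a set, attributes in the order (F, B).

Joining P and R on A, D yields {(b, s, 7, 2, 19, n, m), (b, s, 7, 2, 19, q, b), (b, s, 7, 2, 19, u, p), (b, s, 7, 2, 19, u, q), (b, s, 7, 2, 19, u, x), (k, b, 19, 10, 1, d, b), (k, b, 19, 10, 1, y, q), (r, s, 36, 14, 19, n, m), (r, s, 36, 14, 19, q, b), (r, s, 36, 14, 19, u, p), (r, s, 36, 14, 19, u, q), (r, s, 36, 14, 19, u, x)}.
Keep only column(s) F, C, B, E, A, D: {(b, b, 2, 7, s, 19), (b, k, 10, 19, b, 1), (b, r, 14, 36, s, 19), (m, b, 2, 7, s, 19), (m, r, 14, 36, s, 19), (p, b, 2, 7, s, 19), (p, r, 14, 36, s, 19), (q, b, 2, 7, s, 19), (q, k, 10, 19, b, 1), (q, r, 14, 36, s, 19), (x, b, 2, 7, s, 19), (x, r, 14, 36, s, 19)}
Selection F != p: {(b, b, 2, 7, s, 19), (b, k, 10, 19, b, 1), (b, r, 14, 36, s, 19), (m, b, 2, 7, s, 19), (m, r, 14, 36, s, 19), (q, b, 2, 7, s, 19), (q, k, 10, 19, b, 1), (q, r, 14, 36, s, 19), (x, b, 2, 7, s, 19), (x, r, 14, 36, s, 19)}
Keep only column(s) F, B: {(b, 10), (b, 14), (b, 2), (m, 14), (m, 2), (q, 10), (q, 14), (q, 2), (x, 14), (x, 2)}

{(b, 10), (b, 14), (b, 2), (m, 14), (m, 2), (q, 10), (q, 14), (q, 2), (x, 14), (x, 2)}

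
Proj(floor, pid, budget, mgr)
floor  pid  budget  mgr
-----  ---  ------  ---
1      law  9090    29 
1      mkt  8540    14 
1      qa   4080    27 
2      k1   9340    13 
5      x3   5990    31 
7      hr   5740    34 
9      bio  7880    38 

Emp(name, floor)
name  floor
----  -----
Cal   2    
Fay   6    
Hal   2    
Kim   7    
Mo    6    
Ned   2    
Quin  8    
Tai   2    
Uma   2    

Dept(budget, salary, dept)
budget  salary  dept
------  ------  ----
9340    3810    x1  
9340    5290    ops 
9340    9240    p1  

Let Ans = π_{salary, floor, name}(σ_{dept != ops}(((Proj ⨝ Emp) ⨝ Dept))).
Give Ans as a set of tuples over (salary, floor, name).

Natural join on floor: {(2, k1, 9340, 13, Cal), (2, k1, 9340, 13, Hal), (2, k1, 9340, 13, Ned), (2, k1, 9340, 13, Tai), (2, k1, 9340, 13, Uma), (7, hr, 5740, 34, Kim)}
Natural join on budget: {(2, k1, 9340, 13, Cal, 3810, x1), (2, k1, 9340, 13, Cal, 5290, ops), (2, k1, 9340, 13, Cal, 9240, p1), (2, k1, 9340, 13, Hal, 3810, x1), (2, k1, 9340, 13, Hal, 5290, ops), (2, k1, 9340, 13, Hal, 9240, p1), (2, k1, 9340, 13, Ned, 3810, x1), (2, k1, 9340, 13, Ned, 5290, ops), (2, k1, 9340, 13, Ned, 9240, p1), (2, k1, 9340, 13, Tai, 3810, x1), (2, k1, 9340, 13, Tai, 5290, ops), (2, k1, 9340, 13, Tai, 9240, p1), (2, k1, 9340, 13, Uma, 3810, x1), (2, k1, 9340, 13, Uma, 5290, ops), (2, k1, 9340, 13, Uma, 9240, p1)}
Selection dept != ops: {(2, k1, 9340, 13, Cal, 3810, x1), (2, k1, 9340, 13, Cal, 9240, p1), (2, k1, 9340, 13, Hal, 3810, x1), (2, k1, 9340, 13, Hal, 9240, p1), (2, k1, 9340, 13, Ned, 3810, x1), (2, k1, 9340, 13, Ned, 9240, p1), (2, k1, 9340, 13, Tai, 3810, x1), (2, k1, 9340, 13, Tai, 9240, p1), (2, k1, 9340, 13, Uma, 3810, x1), (2, k1, 9340, 13, Uma, 9240, p1)}
Keep only column(s) salary, floor, name: {(3810, 2, Cal), (3810, 2, Hal), (3810, 2, Ned), (3810, 2, Tai), (3810, 2, Uma), (9240, 2, Cal), (9240, 2, Hal), (9240, 2, Ned), (9240, 2, Tai), (9240, 2, Uma)}

{(3810, 2, Cal), (3810, 2, Hal), (3810, 2, Ned), (3810, 2, Tai), (3810, 2, Uma), (9240, 2, Cal), (9240, 2, Hal), (9240, 2, Ned), (9240, 2, Tai), (9240, 2, Uma)}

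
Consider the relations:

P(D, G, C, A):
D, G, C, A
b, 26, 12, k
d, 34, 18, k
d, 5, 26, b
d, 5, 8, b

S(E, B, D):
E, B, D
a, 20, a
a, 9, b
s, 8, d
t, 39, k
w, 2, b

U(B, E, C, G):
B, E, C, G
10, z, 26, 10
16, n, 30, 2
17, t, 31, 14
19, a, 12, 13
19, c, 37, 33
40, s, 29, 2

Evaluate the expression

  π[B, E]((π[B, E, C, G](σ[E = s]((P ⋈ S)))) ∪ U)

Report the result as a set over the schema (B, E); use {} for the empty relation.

Joining P and S on D yields {(b, 26, 12, k, a, 9), (b, 26, 12, k, w, 2), (d, 34, 18, k, s, 8), (d, 5, 26, b, s, 8), (d, 5, 8, b, s, 8)}.
σ[E = s]: keep tuples satisfying E = s → {(d, 34, 18, k, s, 8), (d, 5, 26, b, s, 8), (d, 5, 8, b, s, 8)}
π_{B, E, C, G} gives {(8, s, 18, 34), (8, s, 26, 5), (8, s, 8, 5)}.
Set union of the two operands is {(10, z, 26, 10), (16, n, 30, 2), (17, t, 31, 14), (19, a, 12, 13), (19, c, 37, 33), (40, s, 29, 2), (8, s, 18, 34), (8, s, 26, 5), (8, s, 8, 5)}.
π_{B, E} gives {(10, z), (16, n), (17, t), (19, a), (19, c), (40, s), (8, s)} (2 duplicate(s) eliminated).

{(10, z), (16, n), (17, t), (19, a), (19, c), (40, s), (8, s)}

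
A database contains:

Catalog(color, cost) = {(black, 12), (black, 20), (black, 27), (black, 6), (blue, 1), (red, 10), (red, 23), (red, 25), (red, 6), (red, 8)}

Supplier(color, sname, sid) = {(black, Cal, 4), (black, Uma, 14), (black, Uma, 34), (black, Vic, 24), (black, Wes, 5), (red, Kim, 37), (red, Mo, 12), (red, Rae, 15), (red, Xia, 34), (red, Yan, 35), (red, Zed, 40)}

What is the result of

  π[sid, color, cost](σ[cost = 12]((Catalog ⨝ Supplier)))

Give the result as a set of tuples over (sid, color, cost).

Catalog ⋈ Supplier (natural join on color): {(black, 12, Cal, 4), (black, 12, Uma, 14), (black, 12, Uma, 34), (black, 12, Vic, 24), (black, 12, Wes, 5), (black, 20, Cal, 4), (black, 20, Uma, 14), (black, 20, Uma, 34), (black, 20, Vic, 24), (black, 20, Wes, 5), (black, 27, Cal, 4), (black, 27, Uma, 14), (black, 27, Uma, 34), (black, 27, Vic, 24), (black, 27, Wes, 5), (black, 6, Cal, 4), (black, 6, Uma, 14), (black, 6, Uma, 34), (black, 6, Vic, 24), (black, 6, Wes, 5), (red, 10, Kim, 37), (red, 10, Mo, 12), (red, 10, Rae, 15), (red, 10, Xia, 34), (red, 10, Yan, 35), (red, 10, Zed, 40), (red, 23, Kim, 37), (red, 23, Mo, 12), (red, 23, Rae, 15), (red, 23, Xia, 34), (red, 23, Yan, 35), (red, 23, Zed, 40), (red, 25, Kim, 37), (red, 25, Mo, 12), (red, 25, Rae, 15), (red, 25, Xia, 34), (red, 25, Yan, 35), (red, 25, Zed, 40), (red, 6, Kim, 37), (red, 6, Mo, 12), (red, 6, Rae, 15), (red, 6, Xia, 34), (red, 6, Yan, 35), (red, 6, Zed, 40), (red, 8, Kim, 37), (red, 8, Mo, 12), (red, 8, Rae, 15), (red, 8, Xia, 34), (red, 8, Yan, 35), (red, 8, Zed, 40)}
Selection cost = 12: {(black, 12, Cal, 4), (black, 12, Uma, 14), (black, 12, Uma, 34), (black, 12, Vic, 24), (black, 12, Wes, 5)}
Projecting to sid, color, cost: {(14, black, 12), (24, black, 12), (34, black, 12), (4, black, 12), (5, black, 12)}

{(14, black, 12), (24, black, 12), (34, black, 12), (4, black, 12), (5, black, 12)}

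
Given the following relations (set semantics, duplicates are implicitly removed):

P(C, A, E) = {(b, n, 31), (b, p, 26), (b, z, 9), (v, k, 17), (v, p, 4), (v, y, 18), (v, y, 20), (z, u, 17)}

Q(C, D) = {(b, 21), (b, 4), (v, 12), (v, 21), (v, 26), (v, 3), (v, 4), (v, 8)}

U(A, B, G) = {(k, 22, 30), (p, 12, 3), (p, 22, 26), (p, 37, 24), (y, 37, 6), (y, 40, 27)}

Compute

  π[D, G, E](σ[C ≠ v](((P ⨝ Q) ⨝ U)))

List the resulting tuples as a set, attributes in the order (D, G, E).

Joining P and Q on C yields {(b, n, 31, 21), (b, n, 31, 4), (b, p, 26, 21), (b, p, 26, 4), (b, z, 9, 21), (b, z, 9, 4), (v, k, 17, 12), (v, k, 17, 21), (v, k, 17, 26), (v, k, 17, 3), (v, k, 17, 4), (v, k, 17, 8), (v, p, 4, 12), (v, p, 4, 21), (v, p, 4, 26), (v, p, 4, 3), (v, p, 4, 4), (v, p, 4, 8), (v, y, 18, 12), (v, y, 18, 21), (v, y, 18, 26), (v, y, 18, 3), (v, y, 18, 4), (v, y, 18, 8), (v, y, 20, 12), (v, y, 20, 21), (v, y, 20, 26), (v, y, 20, 3), (v, y, 20, 4), (v, y, 20, 8)}.
Joining (P ⨝ Q) and U on A yields {(b, p, 26, 21, 12, 3), (b, p, 26, 21, 22, 26), (b, p, 26, 21, 37, 24), (b, p, 26, 4, 12, 3), (b, p, 26, 4, 22, 26), (b, p, 26, 4, 37, 24), (v, k, 17, 12, 22, 30), (v, k, 17, 21, 22, 30), (v, k, 17, 26, 22, 30), (v, k, 17, 3, 22, 30), (v, k, 17, 4, 22, 30), (v, k, 17, 8, 22, 30), (v, p, 4, 12, 12, 3), (v, p, 4, 12, 22, 26), (v, p, 4, 12, 37, 24), (v, p, 4, 21, 12, 3), (v, p, 4, 21, 22, 26), (v, p, 4, 21, 37, 24), (v, p, 4, 26, 12, 3), (v, p, 4, 26, 22, 26), (v, p, 4, 26, 37, 24), (v, p, 4, 3, 12, 3), (v, p, 4, 3, 22, 26), (v, p, 4, 3, 37, 24), (v, p, 4, 4, 12, 3), (v, p, 4, 4, 22, 26), (v, p, 4, 4, 37, 24), (v, p, 4, 8, 12, 3), (v, p, 4, 8, 22, 26), (v, p, 4, 8, 37, 24), (v, y, 18, 12, 37, 6), (v, y, 18, 12, 40, 27), (v, y, 18, 21, 37, 6), (v, y, 18, 21, 40, 27), (v, y, 18, 26, 37, 6), (v, y, 18, 26, 40, 27), (v, y, 18, 3, 37, 6), (v, y, 18, 3, 40, 27), (v, y, 18, 4, 37, 6), (v, y, 18, 4, 40, 27), (v, y, 18, 8, 37, 6), (v, y, 18, 8, 40, 27), (v, y, 20, 12, 37, 6), (v, y, 20, 12, 40, 27), (v, y, 20, 21, 37, 6), (v, y, 20, 21, 40, 27), (v, y, 20, 26, 37, 6), (v, y, 20, 26, 40, 27), (v, y, 20, 3, 37, 6), (v, y, 20, 3, 40, 27), (v, y, 20, 4, 37, 6), (v, y, 20, 4, 40, 27), (v, y, 20, 8, 37, 6), (v, y, 20, 8, 40, 27)}.
Apply σ_{C ≠ v}; surviving tuples: {(b, p, 26, 21, 12, 3), (b, p, 26, 21, 22, 26), (b, p, 26, 21, 37, 24), (b, p, 26, 4, 12, 3), (b, p, 26, 4, 22, 26), (b, p, 26, 4, 37, 24)}
π_{D, G, E} gives {(21, 24, 26), (21, 26, 26), (21, 3, 26), (4, 24, 26), (4, 26, 26), (4, 3, 26)}.

{(21, 24, 26), (21, 26, 26), (21, 3, 26), (4, 24, 26), (4, 26, 26), (4, 3, 26)}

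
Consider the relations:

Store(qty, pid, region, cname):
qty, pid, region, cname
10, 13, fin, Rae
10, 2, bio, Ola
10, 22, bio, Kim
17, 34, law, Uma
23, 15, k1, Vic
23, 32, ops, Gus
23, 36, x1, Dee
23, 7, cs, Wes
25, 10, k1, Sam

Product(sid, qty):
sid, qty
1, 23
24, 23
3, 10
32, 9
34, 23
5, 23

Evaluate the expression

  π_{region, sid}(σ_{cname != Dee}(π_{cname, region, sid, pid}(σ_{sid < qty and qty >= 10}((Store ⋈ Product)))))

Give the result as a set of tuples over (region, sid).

Joining Store and Product on qty yields {(10, 13, fin, Rae, 3), (10, 2, bio, Ola, 3), (10, 22, bio, Kim, 3), (23, 15, k1, Vic, 1), (23, 15, k1, Vic, 24), (23, 15, k1, Vic, 34), (23, 15, k1, Vic, 5), (23, 32, ops, Gus, 1), (23, 32, ops, Gus, 24), (23, 32, ops, Gus, 34), (23, 32, ops, Gus, 5), (23, 36, x1, Dee, 1), (23, 36, x1, Dee, 24), (23, 36, x1, Dee, 34), (23, 36, x1, Dee, 5), (23, 7, cs, Wes, 1), (23, 7, cs, Wes, 24), (23, 7, cs, Wes, 34), (23, 7, cs, Wes, 5)}.
σ[sid < qty and qty >= 10]: keep tuples satisfying sid < qty and qty >= 10 → {(10, 13, fin, Rae, 3), (10, 2, bio, Ola, 3), (10, 22, bio, Kim, 3), (23, 15, k1, Vic, 1), (23, 15, k1, Vic, 5), (23, 32, ops, Gus, 1), (23, 32, ops, Gus, 5), (23, 36, x1, Dee, 1), (23, 36, x1, Dee, 5), (23, 7, cs, Wes, 1), (23, 7, cs, Wes, 5)}
π[cname, region, sid, pid]: project onto (cname, region, sid, pid) → {(Dee, x1, 1, 36), (Dee, x1, 5, 36), (Gus, ops, 1, 32), (Gus, ops, 5, 32), (Kim, bio, 3, 22), (Ola, bio, 3, 2), (Rae, fin, 3, 13), (Vic, k1, 1, 15), (Vic, k1, 5, 15), (Wes, cs, 1, 7), (Wes, cs, 5, 7)}
σ[cname != Dee]: keep tuples satisfying cname != Dee → {(Gus, ops, 1, 32), (Gus, ops, 5, 32), (Kim, bio, 3, 22), (Ola, bio, 3, 2), (Rae, fin, 3, 13), (Vic, k1, 1, 15), (Vic, k1, 5, 15), (Wes, cs, 1, 7), (Wes, cs, 5, 7)}
π[region, sid]: project onto (region, sid) (1 duplicate(s) eliminated) → {(bio, 3), (cs, 1), (cs, 5), (fin, 3), (k1, 1), (k1, 5), (ops, 1), (ops, 5)}

{(bio, 3), (cs, 1), (cs, 5), (fin, 3), (k1, 1), (k1, 5), (ops, 1), (ops, 5)}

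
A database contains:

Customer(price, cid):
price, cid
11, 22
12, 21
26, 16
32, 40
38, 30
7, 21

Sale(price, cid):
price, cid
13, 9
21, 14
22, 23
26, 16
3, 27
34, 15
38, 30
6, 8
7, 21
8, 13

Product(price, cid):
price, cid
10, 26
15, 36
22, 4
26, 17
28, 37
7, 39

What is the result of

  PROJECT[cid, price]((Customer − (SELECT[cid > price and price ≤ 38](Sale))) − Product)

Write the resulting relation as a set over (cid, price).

σ[cid > price and price ≤ 38]: keep tuples satisfying cid > price and price ≤ 38 → {(22, 23), (3, 27), (6, 8), (7, 21), (8, 13)}
Difference: {(11, 22), (12, 21), (26, 16), (32, 40), (38, 30), (7, 21)} with {(22, 23), (3, 27), (6, 8), (7, 21), (8, 13)} → {(11, 22), (12, 21), (26, 16), (32, 40), (38, 30)}
Difference: {(11, 22), (12, 21), (26, 16), (32, 40), (38, 30)} with {(10, 26), (15, 36), (22, 4), (26, 17), (28, 37), (7, 39)} → {(11, 22), (12, 21), (26, 16), (32, 40), (38, 30)}
π[cid, price]: project onto (cid, price) → {(16, 26), (21, 12), (22, 11), (30, 38), (40, 32)}

{(16, 26), (21, 12), (22, 11), (30, 38), (40, 32)}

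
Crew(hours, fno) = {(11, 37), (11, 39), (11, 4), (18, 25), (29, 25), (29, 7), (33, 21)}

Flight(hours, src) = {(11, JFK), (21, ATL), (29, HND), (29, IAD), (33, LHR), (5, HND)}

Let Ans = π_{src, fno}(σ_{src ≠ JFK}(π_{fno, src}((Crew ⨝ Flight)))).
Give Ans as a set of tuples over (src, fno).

{(HND, 25), (HND, 7), (IAD, 25), (IAD, 7), (LHR, 21)}

Natural join on hours: {(11, 37, JFK), (11, 39, JFK), (11, 4, JFK), (29, 25, HND), (29, 25, IAD), (29, 7, HND), (29, 7, IAD), (33, 21, LHR)}
π[fno, src]: project onto (fno, src) → {(21, LHR), (25, HND), (25, IAD), (37, JFK), (39, JFK), (4, JFK), (7, HND), (7, IAD)}
Apply σ_{src ≠ JFK}; surviving tuples: {(21, LHR), (25, HND), (25, IAD), (7, HND), (7, IAD)}
π[src, fno]: project onto (src, fno) → {(HND, 25), (HND, 7), (IAD, 25), (IAD, 7), (LHR, 21)}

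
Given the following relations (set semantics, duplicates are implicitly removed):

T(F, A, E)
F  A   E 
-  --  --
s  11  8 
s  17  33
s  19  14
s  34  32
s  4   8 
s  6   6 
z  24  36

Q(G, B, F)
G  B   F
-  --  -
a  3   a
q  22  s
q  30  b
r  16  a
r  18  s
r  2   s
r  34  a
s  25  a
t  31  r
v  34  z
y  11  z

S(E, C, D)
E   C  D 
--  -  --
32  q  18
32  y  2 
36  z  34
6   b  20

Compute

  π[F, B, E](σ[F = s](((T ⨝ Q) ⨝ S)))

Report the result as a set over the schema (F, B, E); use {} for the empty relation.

T ⋈ Q (natural join on F): {(s, 11, 8, q, 22), (s, 11, 8, r, 18), (s, 11, 8, r, 2), (s, 17, 33, q, 22), (s, 17, 33, r, 18), (s, 17, 33, r, 2), (s, 19, 14, q, 22), (s, 19, 14, r, 18), (s, 19, 14, r, 2), (s, 34, 32, q, 22), (s, 34, 32, r, 18), (s, 34, 32, r, 2), (s, 4, 8, q, 22), (s, 4, 8, r, 18), (s, 4, 8, r, 2), (s, 6, 6, q, 22), (s, 6, 6, r, 18), (s, 6, 6, r, 2), (z, 24, 36, v, 34), (z, 24, 36, y, 11)}
(T ⨝ Q) ⋈ S (natural join on E): {(s, 34, 32, q, 22, q, 18), (s, 34, 32, q, 22, y, 2), (s, 34, 32, r, 18, q, 18), (s, 34, 32, r, 18, y, 2), (s, 34, 32, r, 2, q, 18), (s, 34, 32, r, 2, y, 2), (s, 6, 6, q, 22, b, 20), (s, 6, 6, r, 18, b, 20), (s, 6, 6, r, 2, b, 20), (z, 24, 36, v, 34, z, 34), (z, 24, 36, y, 11, z, 34)}
Filtering on F = s leaves {(s, 34, 32, q, 22, q, 18), (s, 34, 32, q, 22, y, 2), (s, 34, 32, r, 18, q, 18), (s, 34, 32, r, 18, y, 2), (s, 34, 32, r, 2, q, 18), (s, 34, 32, r, 2, y, 2), (s, 6, 6, q, 22, b, 20), (s, 6, 6, r, 18, b, 20), (s, 6, 6, r, 2, b, 20)}.
Projecting to F, B, E (3 duplicate(s) eliminated): {(s, 18, 32), (s, 18, 6), (s, 2, 32), (s, 2, 6), (s, 22, 32), (s, 22, 6)}

{(s, 18, 32), (s, 18, 6), (s, 2, 32), (s, 2, 6), (s, 22, 32), (s, 22, 6)}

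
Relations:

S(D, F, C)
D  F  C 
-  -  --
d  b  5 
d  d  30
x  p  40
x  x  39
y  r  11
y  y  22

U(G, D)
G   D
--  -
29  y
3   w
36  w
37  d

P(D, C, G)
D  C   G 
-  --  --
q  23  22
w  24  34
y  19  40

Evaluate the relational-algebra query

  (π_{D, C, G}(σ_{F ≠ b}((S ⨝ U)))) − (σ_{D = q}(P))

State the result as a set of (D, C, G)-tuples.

{(d, 30, 37), (y, 11, 29), (y, 22, 29)}

Joining S and U on D yields {(d, b, 5, 37), (d, d, 30, 37), (y, r, 11, 29), (y, y, 22, 29)}.
Selection F ≠ b: {(d, d, 30, 37), (y, r, 11, 29), (y, y, 22, 29)}
π[D, C, G]: project onto (D, C, G) → {(d, 30, 37), (y, 11, 29), (y, 22, 29)}
Selection D = q: {(q, 23, 22)}
Set difference of the two operands is {(d, 30, 37), (y, 11, 29), (y, 22, 29)}.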